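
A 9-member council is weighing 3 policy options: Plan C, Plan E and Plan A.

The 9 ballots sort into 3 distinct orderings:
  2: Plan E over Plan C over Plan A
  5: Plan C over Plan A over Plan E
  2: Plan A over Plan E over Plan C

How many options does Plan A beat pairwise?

1

Plan A against each rival (9 council members):
Plan A vs Plan C: 2 to 7, Plan C.
Plan A vs Plan E: Plan A wins 7–2.
Plan A beats Plan E; loses to Plan C — 1 pairwise win.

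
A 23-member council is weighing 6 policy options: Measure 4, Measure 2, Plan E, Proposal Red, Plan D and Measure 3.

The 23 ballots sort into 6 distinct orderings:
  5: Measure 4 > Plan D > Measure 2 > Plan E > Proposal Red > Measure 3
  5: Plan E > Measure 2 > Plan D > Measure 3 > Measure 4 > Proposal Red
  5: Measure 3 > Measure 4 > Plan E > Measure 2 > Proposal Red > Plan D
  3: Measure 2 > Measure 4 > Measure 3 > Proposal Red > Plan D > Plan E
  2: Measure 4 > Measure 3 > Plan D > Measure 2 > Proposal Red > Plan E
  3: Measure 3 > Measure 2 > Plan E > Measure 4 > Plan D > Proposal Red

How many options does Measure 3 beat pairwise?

Measure 3 against each rival (23 council members):
Measure 3 vs Measure 4: Measure 3 is ranked higher on 5+5+3 = 13 ballots, Measure 4 on 10. Measure 3 wins 13–10.
Measure 3 vs Measure 2: Measure 3 preferred on 5+2+3 = 10 ballots; Measure 2 wins 13–10.
Measure 3 vs Plan E: 13 to 10, Measure 3.
Measure 3 vs Proposal Red: Measure 3 is ranked higher on 5+5+3+2+3 = 18 ballots, Proposal Red on 5. Measure 3 wins 18–5.
Measure 3 vs Plan D: Measure 3, 13–10.
Measure 3 beats Measure 4, Plan E, Proposal Red, Plan D; loses to Measure 2 — 4 pairwise wins.

4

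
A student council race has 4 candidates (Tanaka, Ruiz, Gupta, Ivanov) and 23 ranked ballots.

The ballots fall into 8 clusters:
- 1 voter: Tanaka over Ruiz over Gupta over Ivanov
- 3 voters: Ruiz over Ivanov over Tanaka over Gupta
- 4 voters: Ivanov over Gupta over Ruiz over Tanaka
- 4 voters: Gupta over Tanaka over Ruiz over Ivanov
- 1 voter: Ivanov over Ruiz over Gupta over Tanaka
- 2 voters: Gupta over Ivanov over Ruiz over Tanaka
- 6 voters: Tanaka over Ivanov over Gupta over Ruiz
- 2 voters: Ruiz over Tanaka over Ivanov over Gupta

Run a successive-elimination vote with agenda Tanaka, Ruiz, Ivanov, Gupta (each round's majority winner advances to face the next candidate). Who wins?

Ivanov

Round 1: Tanaka vs Ruiz — 11–12, Ruiz advances.
Round 2: Ruiz vs Ivanov — 10–13, Ivanov advances.
Round 3: Ivanov vs Gupta — 16–7, Ivanov advances.
The agenda winner is Ivanov.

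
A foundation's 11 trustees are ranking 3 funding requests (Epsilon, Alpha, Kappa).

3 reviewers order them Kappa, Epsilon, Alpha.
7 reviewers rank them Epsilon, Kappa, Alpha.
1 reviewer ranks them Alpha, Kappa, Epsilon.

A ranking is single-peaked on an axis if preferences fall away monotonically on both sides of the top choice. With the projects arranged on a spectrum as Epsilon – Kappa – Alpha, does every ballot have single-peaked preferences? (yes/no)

Axis positions: Epsilon=1, Kappa=2, Alpha=3.
Cluster 1 (peak Kappa at position 2): ranking walks positions 2-1-3, expanding outward from the peak — single-peaked.
Cluster 2 (peak Epsilon at position 1): ranking walks positions 1-2-3, expanding outward from the peak — single-peaked.
Cluster 3 (peak Alpha at position 3): ranking walks positions 3-2-1, expanding outward from the peak — single-peaked.
Every ranking is single-peaked on this axis.

yes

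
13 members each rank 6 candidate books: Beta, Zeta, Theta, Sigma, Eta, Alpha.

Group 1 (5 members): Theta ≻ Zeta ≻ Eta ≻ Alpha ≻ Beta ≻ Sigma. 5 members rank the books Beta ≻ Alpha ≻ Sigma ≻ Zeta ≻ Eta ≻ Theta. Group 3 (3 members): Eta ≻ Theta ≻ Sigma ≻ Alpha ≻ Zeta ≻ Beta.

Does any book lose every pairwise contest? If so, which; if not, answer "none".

Head-to-head results (13 members):
Beta vs Zeta: 5 for Beta, 8 for Zeta — Zeta by 8–5.
Beta vs Theta: Beta preferred on 5 ballots; Theta wins 8–5.
Beta vs Sigma: Beta is ranked higher on 5+5 = 10 ballots, Sigma on 3. Beta wins 10–3.
Beta vs Eta: Beta is ranked higher on 5 ballots, Eta on 8. Eta wins 8–5.
Beta vs Alpha: 5 to 8, Alpha.
Zeta vs Theta: Zeta preferred on 5 ballots; Theta wins 8–5.
Zeta vs Sigma: 5 to 8, Sigma.
Zeta vs Eta: Zeta wins 10–3.
Zeta–Alpha: Alpha 8–5.
Theta vs Sigma: Theta wins 8–5.
Theta–Eta: Eta 8–5.
Theta–Alpha: Theta 8–5.
Sigma vs Eta: 5 for Sigma, 8 for Eta — Eta by 8–5.
Sigma vs Alpha: Alpha wins 10–3.
Eta vs Alpha: 5+3 = 8 for Eta, 5 for Alpha — Eta by 8–5.
Each book has at least one pairwise win (Beta beats Sigma; Zeta beats Beta; Theta beats Beta; Sigma beats Zeta; Eta beats Beta; Alpha beats Beta) — no Condorcet loser.

none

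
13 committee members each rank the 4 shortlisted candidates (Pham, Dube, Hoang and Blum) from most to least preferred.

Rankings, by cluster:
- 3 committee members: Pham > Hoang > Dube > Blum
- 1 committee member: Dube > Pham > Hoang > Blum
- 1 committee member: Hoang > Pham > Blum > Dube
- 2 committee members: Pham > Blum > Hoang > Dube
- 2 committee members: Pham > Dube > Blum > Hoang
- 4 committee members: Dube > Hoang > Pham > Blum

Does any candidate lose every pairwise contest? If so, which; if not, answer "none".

Pairwise majorities:
Pham–Dube: Pham 8–5.
Pham vs Hoang: Pham wins 8–5.
Pham vs Blum: Pham, 13–0.
Dube vs Hoang: 7 to 6, Dube.
Dube vs Blum: Dube wins 10–3.
Hoang vs Blum: Hoang preferred on 3+1+1+4 = 9 ballots; Hoang wins 9–4.
Only Blum has no wins; Blum is the Condorcet loser.

Blum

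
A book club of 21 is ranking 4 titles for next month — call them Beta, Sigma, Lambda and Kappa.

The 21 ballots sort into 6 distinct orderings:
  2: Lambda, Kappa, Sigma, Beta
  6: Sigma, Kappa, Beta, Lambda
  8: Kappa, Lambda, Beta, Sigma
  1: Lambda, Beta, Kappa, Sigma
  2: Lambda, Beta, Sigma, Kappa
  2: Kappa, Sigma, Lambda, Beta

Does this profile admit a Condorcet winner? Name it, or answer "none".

Kappa

Pairwise majorities:
Beta vs Sigma: Beta is ranked higher on 8+1+2 = 11 ballots, Sigma on 10. Beta wins 11–10.
Beta vs Lambda: Beta is ranked higher on 6 ballots, Lambda on 15. Lambda wins 15–6.
Beta vs Kappa: 1+2 = 3 for Beta, 18 for Kappa — Kappa by 18–3.
Sigma vs Lambda: Sigma is ranked higher on 6+2 = 8 ballots, Lambda on 13. Lambda wins 13–8.
Sigma vs Kappa: 8 to 13, Kappa.
Lambda vs Kappa: 2+1+2 = 5 for Lambda, 16 for Kappa — Kappa by 16–5.
Kappa wins every pairwise contest, so Kappa is the Condorcet winner.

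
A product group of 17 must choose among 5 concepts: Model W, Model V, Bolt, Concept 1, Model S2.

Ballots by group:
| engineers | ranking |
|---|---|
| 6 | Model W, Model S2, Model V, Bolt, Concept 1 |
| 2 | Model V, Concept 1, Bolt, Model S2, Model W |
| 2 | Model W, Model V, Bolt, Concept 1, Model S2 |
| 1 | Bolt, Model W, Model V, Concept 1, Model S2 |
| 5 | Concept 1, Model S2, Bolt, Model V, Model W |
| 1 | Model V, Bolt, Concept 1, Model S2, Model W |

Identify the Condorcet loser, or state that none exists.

none

Head-to-head results (17 engineers):
Model W–Model V: Model W 9–8.
Model W vs Bolt: 6+2 = 8 for Model W, 9 for Bolt — Bolt by 9–8.
Model W vs Concept 1: 6+2+1 = 9 for Model W, 8 for Concept 1 — Model W by 9–8.
Model W vs Model S2: Model W is ranked higher on 6+2+1 = 9 ballots, Model S2 on 8. Model W wins 9–8.
Model V vs Bolt: Model V is ranked higher on 6+2+2+1 = 11 ballots, Bolt on 6. Model V wins 11–6.
Model V vs Concept 1: 12 to 5, Model V.
Model V vs Model S2: Model V preferred on 2+2+1+1 = 6 ballots; Model S2 wins 11–6.
Bolt vs Concept 1: 6+2+1+1 = 10 for Bolt, 7 for Concept 1 — Bolt by 10–7.
Bolt vs Model S2: 2+2+1+1 = 6 for Bolt, 11 for Model S2 — Model S2 by 11–6.
Concept 1 vs Model S2: 11 to 6, Concept 1.
No design is winless: Model W beats Model V; Model V beats Bolt; Bolt beats Model W; Concept 1 beats Model S2; Model S2 beats Model V. There is no Condorcet loser.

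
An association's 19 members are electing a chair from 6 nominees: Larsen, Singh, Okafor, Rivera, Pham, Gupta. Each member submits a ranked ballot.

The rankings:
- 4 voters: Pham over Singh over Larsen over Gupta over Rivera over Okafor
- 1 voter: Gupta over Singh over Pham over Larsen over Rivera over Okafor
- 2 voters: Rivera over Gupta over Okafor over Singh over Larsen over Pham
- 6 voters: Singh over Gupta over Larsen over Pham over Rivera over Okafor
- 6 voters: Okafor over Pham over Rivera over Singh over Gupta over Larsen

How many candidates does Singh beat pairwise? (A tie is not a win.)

Singh against each rival (19 voters):
Singh vs Larsen: 19 to 0, Singh.
Singh vs Okafor: Singh wins 11–8.
Singh vs Rivera: Singh, 11–8.
Singh vs Pham: Singh is ranked higher on 1+2+6 = 9 ballots, Pham on 10. Pham wins 10–9.
Singh vs Gupta: Singh preferred on 4+6+6 = 16 ballots; Singh wins 16–3.
Singh beats Larsen, Okafor, Rivera, Gupta; loses to Pham — 4 pairwise wins.

4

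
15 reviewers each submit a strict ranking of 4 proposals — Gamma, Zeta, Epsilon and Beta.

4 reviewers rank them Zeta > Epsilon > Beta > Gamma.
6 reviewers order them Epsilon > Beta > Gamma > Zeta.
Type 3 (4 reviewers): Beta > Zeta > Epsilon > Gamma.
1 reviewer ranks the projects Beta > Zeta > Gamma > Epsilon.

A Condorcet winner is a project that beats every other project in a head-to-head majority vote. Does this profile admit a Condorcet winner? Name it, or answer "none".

Head-to-head results (15 reviewers):
Gamma vs Zeta: 6 for Gamma, 9 for Zeta — Zeta by 9–6.
Gamma vs Epsilon: 1 to 14, Epsilon.
Gamma vs Beta: Gamma preferred on 0 ballots; Beta wins 15–0.
Zeta vs Epsilon: 4+4+1 = 9 for Zeta, 6 for Epsilon — Zeta by 9–6.
Zeta vs Beta: Zeta preferred on 4 ballots; Beta wins 11–4.
Epsilon vs Beta: Epsilon is ranked higher on 4+6 = 10 ballots, Beta on 5. Epsilon wins 10–5.
Every project loses at least once (Gamma loses to Zeta; Zeta loses to Beta; Epsilon loses to Zeta; Beta loses to Epsilon). The majority relation contains the cycle Zeta beats Epsilon beats Beta beats Zeta, so there is no Condorcet winner.

none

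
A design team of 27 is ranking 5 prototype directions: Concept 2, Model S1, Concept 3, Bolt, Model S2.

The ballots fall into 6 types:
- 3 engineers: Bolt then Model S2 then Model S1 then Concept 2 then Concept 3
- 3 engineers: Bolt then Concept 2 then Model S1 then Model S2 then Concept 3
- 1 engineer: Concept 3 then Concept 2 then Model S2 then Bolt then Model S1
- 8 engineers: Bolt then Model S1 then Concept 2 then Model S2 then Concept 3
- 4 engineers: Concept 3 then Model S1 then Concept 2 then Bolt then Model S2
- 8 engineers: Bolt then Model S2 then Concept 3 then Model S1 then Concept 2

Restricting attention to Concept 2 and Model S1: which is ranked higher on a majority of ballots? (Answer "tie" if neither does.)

Ballots ranking Concept 2 above Model S1: 3 + 1 = 4.
Ballots ranking Model S1 above Concept 2: 27 − 4 = 23.
Model S1 wins the head-to-head 23–4.

Model S1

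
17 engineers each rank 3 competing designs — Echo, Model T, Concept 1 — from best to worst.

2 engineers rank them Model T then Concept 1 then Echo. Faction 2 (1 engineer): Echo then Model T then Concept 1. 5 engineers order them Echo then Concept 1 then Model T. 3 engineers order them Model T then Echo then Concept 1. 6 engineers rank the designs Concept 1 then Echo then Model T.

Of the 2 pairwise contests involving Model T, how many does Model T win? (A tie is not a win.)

Model T against each rival (17 engineers):
Model T–Echo: Echo 12–5.
Model T vs Concept 1: 2+1+3 = 6 for Model T, 11 for Concept 1 — Concept 1 by 11–6.
Model T beats no one; loses to Echo, Concept 1 — 0 pairwise wins.

0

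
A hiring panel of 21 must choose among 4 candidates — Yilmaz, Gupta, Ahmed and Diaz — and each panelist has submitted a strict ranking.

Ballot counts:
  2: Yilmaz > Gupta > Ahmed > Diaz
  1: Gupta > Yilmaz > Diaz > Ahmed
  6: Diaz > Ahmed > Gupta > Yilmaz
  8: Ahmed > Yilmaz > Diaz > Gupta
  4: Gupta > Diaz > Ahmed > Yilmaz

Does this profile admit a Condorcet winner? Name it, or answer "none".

Head-to-head results (21 committee members):
Yilmaz vs Gupta: Gupta wins 11–10.
Yilmaz vs Ahmed: Ahmed wins 18–3.
Yilmaz vs Diaz: Yilmaz, 11–10.
Gupta vs Ahmed: Ahmed, 14–7.
Gupta–Diaz: Diaz 14–7.
Ahmed vs Diaz: Diaz, 11–10.
Each candidate drops at least one matchup (Yilmaz loses to Gupta; Gupta loses to Ahmed; Ahmed loses to Diaz; Diaz loses to Yilmaz); the cycle Yilmaz > Diaz > Gupta > Yilmaz rules out a Condorcet winner.

none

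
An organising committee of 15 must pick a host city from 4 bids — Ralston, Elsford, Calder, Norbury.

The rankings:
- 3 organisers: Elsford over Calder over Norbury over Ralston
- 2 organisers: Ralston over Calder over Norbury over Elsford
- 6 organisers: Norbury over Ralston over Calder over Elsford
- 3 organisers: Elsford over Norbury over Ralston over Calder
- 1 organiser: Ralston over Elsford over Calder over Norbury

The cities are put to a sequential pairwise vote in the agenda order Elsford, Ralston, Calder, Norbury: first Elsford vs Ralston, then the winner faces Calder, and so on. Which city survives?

Round 1: Elsford vs Ralston — 6–9, Ralston advances.
Round 2: Ralston vs Calder — 12–3, Ralston advances.
Round 3: Ralston vs Norbury — 3–12, Norbury advances.
Norbury survives the agenda.

Norbury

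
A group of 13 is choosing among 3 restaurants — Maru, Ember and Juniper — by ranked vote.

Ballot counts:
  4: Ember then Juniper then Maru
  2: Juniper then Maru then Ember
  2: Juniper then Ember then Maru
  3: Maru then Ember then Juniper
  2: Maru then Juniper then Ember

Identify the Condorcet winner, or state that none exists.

none

Pairwise majorities:
Maru vs Ember: Maru wins 7–6.
Maru vs Juniper: Maru preferred on 3+2 = 5 ballots; Juniper wins 8–5.
Ember vs Juniper: Ember is ranked higher on 4+3 = 7 ballots, Juniper on 6. Ember wins 7–6.
Each restaurant drops at least one matchup (Maru loses to Juniper; Ember loses to Maru; Juniper loses to Ember); the cycle Maru beats Ember beats Juniper beats Maru rules out a Condorcet winner.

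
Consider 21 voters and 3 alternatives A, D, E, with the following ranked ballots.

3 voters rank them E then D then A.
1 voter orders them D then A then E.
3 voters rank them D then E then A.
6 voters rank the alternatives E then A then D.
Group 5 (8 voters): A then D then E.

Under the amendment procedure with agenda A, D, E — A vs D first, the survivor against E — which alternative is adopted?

Round 1: A vs D — 14–7, A advances.
Round 2: A vs E — 9–12, E advances.
E survives the agenda.

E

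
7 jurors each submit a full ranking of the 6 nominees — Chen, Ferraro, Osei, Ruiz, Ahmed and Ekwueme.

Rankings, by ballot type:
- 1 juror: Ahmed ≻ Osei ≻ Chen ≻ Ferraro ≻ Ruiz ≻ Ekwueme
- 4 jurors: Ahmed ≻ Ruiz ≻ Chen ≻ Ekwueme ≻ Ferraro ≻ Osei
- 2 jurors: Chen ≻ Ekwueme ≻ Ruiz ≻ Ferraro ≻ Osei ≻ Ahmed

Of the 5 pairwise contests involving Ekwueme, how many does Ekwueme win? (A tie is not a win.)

Ekwueme against each rival (7 jurors):
Ekwueme vs Chen: 0 to 7, Chen.
Ekwueme vs Ferraro: Ekwueme wins 6–1.
Ekwueme vs Osei: Ekwueme preferred on 4+2 = 6 ballots; Ekwueme wins 6–1.
Ekwueme vs Ruiz: 2 for Ekwueme, 5 for Ruiz — Ruiz by 5–2.
Ekwueme–Ahmed: Ahmed 5–2.
Ekwueme beats Ferraro, Osei; loses to Chen, Ruiz, Ahmed — 2 pairwise wins.

2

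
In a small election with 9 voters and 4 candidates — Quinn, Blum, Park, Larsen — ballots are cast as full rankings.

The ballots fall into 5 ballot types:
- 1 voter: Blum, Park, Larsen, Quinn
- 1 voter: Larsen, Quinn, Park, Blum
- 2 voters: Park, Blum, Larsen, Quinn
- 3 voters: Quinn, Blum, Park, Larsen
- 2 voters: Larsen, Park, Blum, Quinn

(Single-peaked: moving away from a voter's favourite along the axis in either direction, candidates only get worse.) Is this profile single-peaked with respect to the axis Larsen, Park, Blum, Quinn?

Axis positions: Larsen=1, Park=2, Blum=3, Quinn=4.
Ballot type 1 (peak Blum at position 3): ranking walks positions 3-2-1-4, expanding outward from the peak — single-peaked.
Ballot type 2: ranking walks positions 1-4-2-3; Quinn is ranked above Park even though Park lies between Quinn and the peak Larsen on the axis — preferences dip and rise again. Not single-peaked.
Ballot type 3 (peak Park at position 2): ranking walks positions 2-3-1-4, expanding outward from the peak — single-peaked.
Ballot type 4 (peak Quinn at position 4): ranking walks positions 4-3-2-1, expanding outward from the peak — single-peaked.
Ballot type 5 (peak Larsen at position 1): ranking walks positions 1-2-3-4, expanding outward from the peak — single-peaked.
Ballot type 2 violates single-peakedness, so the profile is not single-peaked on this axis.

no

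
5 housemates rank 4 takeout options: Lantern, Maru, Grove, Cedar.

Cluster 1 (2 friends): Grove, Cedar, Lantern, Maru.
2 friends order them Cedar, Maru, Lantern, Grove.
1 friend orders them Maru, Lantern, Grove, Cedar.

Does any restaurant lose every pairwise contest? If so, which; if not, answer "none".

none

Pairwise majorities:
Lantern vs Maru: Maru, 3–2.
Lantern–Grove: Lantern 3–2.
Lantern vs Cedar: Cedar, 4–1.
Maru vs Grove: 3 to 2, Maru.
Maru vs Cedar: Cedar, 4–1.
Grove vs Cedar: Grove, 3–2.
Every restaurant wins at least one matchup (Lantern beats Grove; Maru beats Lantern; Grove beats Cedar; Cedar beats Lantern), so there is no Condorcet loser.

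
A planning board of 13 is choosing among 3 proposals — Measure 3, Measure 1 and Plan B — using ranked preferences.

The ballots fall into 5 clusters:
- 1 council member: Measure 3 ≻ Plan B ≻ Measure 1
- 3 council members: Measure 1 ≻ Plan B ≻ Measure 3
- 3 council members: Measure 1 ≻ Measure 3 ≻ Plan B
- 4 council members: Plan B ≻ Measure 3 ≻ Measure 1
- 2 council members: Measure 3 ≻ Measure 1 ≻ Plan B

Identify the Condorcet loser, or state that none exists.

none

Head-to-head results (13 council members):
Measure 3 vs Measure 1: Measure 3 preferred on 1+4+2 = 7 ballots; Measure 3 wins 7–6.
Measure 3 vs Plan B: Plan B, 7–6.
Measure 1 vs Plan B: Measure 1 preferred on 3+3+2 = 8 ballots; Measure 1 wins 8–5.
Every option wins at least one matchup (Measure 3 beats Measure 1; Measure 1 beats Plan B; Plan B beats Measure 3), so there is no Condorcet loser.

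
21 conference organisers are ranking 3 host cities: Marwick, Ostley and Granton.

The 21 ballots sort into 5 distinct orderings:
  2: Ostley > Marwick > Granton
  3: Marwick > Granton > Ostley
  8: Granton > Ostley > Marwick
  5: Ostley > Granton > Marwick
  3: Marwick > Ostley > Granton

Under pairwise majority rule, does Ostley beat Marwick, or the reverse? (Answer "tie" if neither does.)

Ostley

Ballots ranking Ostley above Marwick: 2 + 8 + 5 = 15.
Ballots ranking Marwick above Ostley: 21 − 15 = 6.
Ostley wins the head-to-head 15–6.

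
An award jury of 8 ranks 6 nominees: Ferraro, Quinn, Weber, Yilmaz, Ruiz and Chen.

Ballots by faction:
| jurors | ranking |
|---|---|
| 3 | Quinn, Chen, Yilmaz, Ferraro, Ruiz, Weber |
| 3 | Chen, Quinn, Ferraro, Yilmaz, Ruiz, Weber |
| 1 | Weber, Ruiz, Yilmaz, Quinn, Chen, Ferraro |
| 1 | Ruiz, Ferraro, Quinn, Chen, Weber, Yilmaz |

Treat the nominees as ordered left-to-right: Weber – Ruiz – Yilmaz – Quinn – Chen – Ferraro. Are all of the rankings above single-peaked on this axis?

no

Axis positions: Weber=1, Ruiz=2, Yilmaz=3, Quinn=4, Chen=5, Ferraro=6.
Faction 1 (peak Quinn at position 4): ranking walks positions 4-5-3-6-2-1, expanding outward from the peak — single-peaked.
Faction 2 (peak Chen at position 5): ranking walks positions 5-4-6-3-2-1, expanding outward from the peak — single-peaked.
Faction 3 (peak Weber at position 1): ranking walks positions 1-2-3-4-5-6, expanding outward from the peak — single-peaked.
Faction 4: ranking walks positions 2-6-4-5-1-3; Ferraro is ranked above Yilmaz even though Yilmaz lies between Ferraro and the peak Ruiz on the axis — preferences dip and rise again. Not single-peaked.
Faction 4 violates single-peakedness, so the profile is not single-peaked on this axis.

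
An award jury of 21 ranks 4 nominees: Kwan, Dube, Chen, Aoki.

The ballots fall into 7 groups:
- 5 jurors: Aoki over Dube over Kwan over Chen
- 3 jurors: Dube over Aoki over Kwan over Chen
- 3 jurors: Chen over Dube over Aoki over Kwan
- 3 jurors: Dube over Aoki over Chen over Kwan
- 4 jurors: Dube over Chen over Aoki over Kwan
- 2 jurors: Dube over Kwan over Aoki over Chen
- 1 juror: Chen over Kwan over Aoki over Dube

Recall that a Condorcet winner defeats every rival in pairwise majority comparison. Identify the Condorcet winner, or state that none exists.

Dube

Check each pair by majority over 21 ballots:
Kwan vs Dube: Dube, 20–1.
Kwan vs Chen: Chen, 11–10.
Kwan vs Aoki: Aoki, 18–3.
Dube vs Chen: Dube, 17–4.
Dube vs Aoki: Dube wins 15–6.
Chen vs Aoki: Aoki, 13–8.
Dube beats each of Kwan, Chen, Aoki — Dube is the Condorcet winner.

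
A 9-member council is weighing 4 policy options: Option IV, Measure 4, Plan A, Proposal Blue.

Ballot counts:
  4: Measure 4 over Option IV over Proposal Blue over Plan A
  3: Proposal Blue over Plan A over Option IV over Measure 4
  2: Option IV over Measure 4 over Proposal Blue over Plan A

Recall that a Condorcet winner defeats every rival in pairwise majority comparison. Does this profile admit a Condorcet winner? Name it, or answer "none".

Option IV

Pairwise majorities:
Option IV–Measure 4: Option IV 5–4.
Option IV vs Plan A: Option IV wins 6–3.
Option IV vs Proposal Blue: Option IV wins 6–3.
Measure 4–Plan A: Measure 4 6–3.
Measure 4 vs Proposal Blue: Measure 4 wins 6–3.
Plan A vs Proposal Blue: Proposal Blue, 9–0.
Option IV beats each of Measure 4, Plan A, Proposal Blue — Option IV is the Condorcet winner.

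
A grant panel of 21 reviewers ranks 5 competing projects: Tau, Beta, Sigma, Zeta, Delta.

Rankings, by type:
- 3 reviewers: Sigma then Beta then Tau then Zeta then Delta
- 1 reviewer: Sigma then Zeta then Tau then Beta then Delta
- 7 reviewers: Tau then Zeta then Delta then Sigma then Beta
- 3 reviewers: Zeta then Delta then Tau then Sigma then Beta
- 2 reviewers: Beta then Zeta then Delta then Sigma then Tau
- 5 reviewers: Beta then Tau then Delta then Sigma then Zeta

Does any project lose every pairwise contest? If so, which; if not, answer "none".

none

Pairwise majorities:
Tau–Beta: Tau 11–10.
Tau vs Sigma: Tau is ranked higher on 7+3+5 = 15 ballots, Sigma on 6. Tau wins 15–6.
Tau vs Zeta: Tau is ranked higher on 3+7+5 = 15 ballots, Zeta on 6. Tau wins 15–6.
Tau vs Delta: Tau, 16–5.
Beta vs Sigma: Sigma wins 14–7.
Beta vs Zeta: Zeta wins 11–10.
Beta vs Delta: 11 to 10, Beta.
Sigma vs Zeta: Sigma preferred on 3+1+5 = 9 ballots; Zeta wins 12–9.
Sigma–Delta: Delta 17–4.
Zeta vs Delta: 3+1+7+3+2 = 16 for Zeta, 5 for Delta — Zeta by 16–5.
Each project has at least one pairwise win (Tau beats Beta; Beta beats Delta; Sigma beats Beta; Zeta beats Beta; Delta beats Sigma) — no Condorcet loser.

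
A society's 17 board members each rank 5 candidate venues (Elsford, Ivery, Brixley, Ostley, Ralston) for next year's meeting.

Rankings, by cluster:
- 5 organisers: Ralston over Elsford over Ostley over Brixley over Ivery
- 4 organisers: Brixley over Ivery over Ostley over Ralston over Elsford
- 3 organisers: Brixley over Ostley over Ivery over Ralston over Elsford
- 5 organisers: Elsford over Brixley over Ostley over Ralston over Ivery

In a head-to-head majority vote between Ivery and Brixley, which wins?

No ballot ranks Ivery above Brixley: 0.
Ballots ranking Brixley above Ivery: 17 − 0 = 17.
Brixley wins the head-to-head 17–0.

Brixley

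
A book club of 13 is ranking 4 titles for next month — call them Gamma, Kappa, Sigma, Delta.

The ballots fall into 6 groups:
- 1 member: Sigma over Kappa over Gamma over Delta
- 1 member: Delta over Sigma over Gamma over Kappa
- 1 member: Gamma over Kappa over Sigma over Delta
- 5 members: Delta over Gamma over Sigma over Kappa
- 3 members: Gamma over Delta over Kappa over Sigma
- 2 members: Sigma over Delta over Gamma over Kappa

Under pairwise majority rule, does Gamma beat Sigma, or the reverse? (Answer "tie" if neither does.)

Gamma

Ballots ranking Gamma above Sigma: 1 + 5 + 3 = 9.
Ballots ranking Sigma above Gamma: 13 − 9 = 4.
Gamma wins the head-to-head 9–4.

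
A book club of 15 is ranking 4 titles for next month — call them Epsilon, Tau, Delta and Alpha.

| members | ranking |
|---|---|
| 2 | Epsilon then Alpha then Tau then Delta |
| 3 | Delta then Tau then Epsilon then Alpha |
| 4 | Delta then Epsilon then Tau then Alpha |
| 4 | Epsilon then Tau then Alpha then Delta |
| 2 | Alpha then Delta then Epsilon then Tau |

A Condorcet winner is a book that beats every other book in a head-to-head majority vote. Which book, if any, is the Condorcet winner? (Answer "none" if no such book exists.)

Check each pair by majority over 15 ballots:
Epsilon vs Tau: Epsilon is ranked higher on 2+4+4+2 = 12 ballots, Tau on 3. Epsilon wins 12–3.
Epsilon vs Delta: 6 to 9, Delta.
Epsilon vs Alpha: Epsilon preferred on 2+3+4+4 = 13 ballots; Epsilon wins 13–2.
Tau vs Delta: Tau is ranked higher on 2+4 = 6 ballots, Delta on 9. Delta wins 9–6.
Tau vs Alpha: 3+4+4 = 11 for Tau, 4 for Alpha — Tau by 11–4.
Delta vs Alpha: 7 to 8, Alpha.
Each book drops at least one matchup (Epsilon loses to Delta; Tau loses to Epsilon; Delta loses to Alpha; Alpha loses to Epsilon); the cycle Epsilon > Alpha > Delta > Epsilon rules out a Condorcet winner.

none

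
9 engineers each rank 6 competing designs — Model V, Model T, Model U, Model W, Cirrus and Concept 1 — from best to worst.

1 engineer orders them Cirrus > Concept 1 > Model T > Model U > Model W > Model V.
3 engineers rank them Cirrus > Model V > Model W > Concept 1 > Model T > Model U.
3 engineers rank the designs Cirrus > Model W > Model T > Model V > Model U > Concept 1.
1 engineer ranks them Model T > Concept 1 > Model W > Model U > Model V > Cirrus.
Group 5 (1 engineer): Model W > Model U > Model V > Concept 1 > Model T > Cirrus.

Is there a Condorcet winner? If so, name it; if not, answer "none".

Pairwise majorities:
Model V vs Model T: Model T wins 5–4.
Model V–Model U: Model V 6–3.
Model V–Model W: Model W 6–3.
Model V vs Cirrus: Cirrus, 7–2.
Model V vs Concept 1: Model V, 7–2.
Model T vs Model U: Model T, 8–1.
Model T–Model W: Model W 7–2.
Model T–Cirrus: Cirrus 7–2.
Model T vs Concept 1: Concept 1 wins 5–4.
Model U vs Model W: Model W wins 8–1.
Model U vs Cirrus: Cirrus wins 7–2.
Model U–Concept 1: Concept 1 5–4.
Model W–Cirrus: Cirrus 7–2.
Model W vs Concept 1: Model W wins 7–2.
Cirrus vs Concept 1: Cirrus, 7–2.
Cirrus wins every pairwise contest, so Cirrus is the Condorcet winner.

Cirrus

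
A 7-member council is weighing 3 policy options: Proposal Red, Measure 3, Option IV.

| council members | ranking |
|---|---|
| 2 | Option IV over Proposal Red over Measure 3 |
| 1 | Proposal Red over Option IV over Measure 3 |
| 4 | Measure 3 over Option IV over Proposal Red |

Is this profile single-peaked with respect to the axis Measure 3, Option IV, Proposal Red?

Axis positions: Measure 3=1, Option IV=2, Proposal Red=3.
Ballot type 1 (peak Option IV at position 2): ranking walks positions 2-3-1, expanding outward from the peak — single-peaked.
Ballot type 2 (peak Proposal Red at position 3): ranking walks positions 3-2-1, expanding outward from the peak — single-peaked.
Ballot type 3 (peak Measure 3 at position 1): ranking walks positions 1-2-3, expanding outward from the peak — single-peaked.
Every ranking is single-peaked on this axis.

yes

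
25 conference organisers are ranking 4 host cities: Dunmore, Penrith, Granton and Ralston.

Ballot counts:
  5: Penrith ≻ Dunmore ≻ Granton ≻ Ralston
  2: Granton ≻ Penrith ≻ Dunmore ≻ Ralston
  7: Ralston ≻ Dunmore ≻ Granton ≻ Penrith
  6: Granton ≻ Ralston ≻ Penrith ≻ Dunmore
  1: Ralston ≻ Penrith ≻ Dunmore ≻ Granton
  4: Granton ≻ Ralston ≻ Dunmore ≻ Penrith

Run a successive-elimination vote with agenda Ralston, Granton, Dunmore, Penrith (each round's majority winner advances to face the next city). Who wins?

Round 1: Ralston vs Granton — 8–17, Granton advances.
Round 2: Granton vs Dunmore — 12–13, Dunmore advances.
Round 3: Dunmore vs Penrith — 11–14, Penrith advances.
The agenda winner is Penrith.

Penrith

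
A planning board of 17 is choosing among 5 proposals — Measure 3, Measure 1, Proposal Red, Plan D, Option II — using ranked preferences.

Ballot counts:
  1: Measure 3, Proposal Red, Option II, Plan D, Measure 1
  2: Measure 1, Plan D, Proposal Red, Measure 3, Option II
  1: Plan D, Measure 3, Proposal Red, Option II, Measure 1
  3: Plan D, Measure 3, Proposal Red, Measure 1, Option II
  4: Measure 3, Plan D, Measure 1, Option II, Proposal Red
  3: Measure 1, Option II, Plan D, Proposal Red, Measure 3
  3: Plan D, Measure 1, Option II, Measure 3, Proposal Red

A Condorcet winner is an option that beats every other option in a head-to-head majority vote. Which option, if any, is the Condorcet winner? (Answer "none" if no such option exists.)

Head-to-head results (17 council members):
Measure 3 vs Measure 1: Measure 3, 9–8.
Measure 3 vs Proposal Red: Measure 3, 12–5.
Measure 3 vs Plan D: Plan D, 12–5.
Measure 3–Option II: Measure 3 11–6.
Measure 1 vs Proposal Red: Measure 1, 12–5.
Measure 1 vs Plan D: Plan D wins 12–5.
Measure 1–Option II: Measure 1 15–2.
Proposal Red vs Plan D: Plan D wins 16–1.
Proposal Red–Option II: Option II 10–7.
Plan D vs Option II: Plan D wins 13–4.
Plan D defeats every rival head-to-head and is the Condorcet winner.

Plan D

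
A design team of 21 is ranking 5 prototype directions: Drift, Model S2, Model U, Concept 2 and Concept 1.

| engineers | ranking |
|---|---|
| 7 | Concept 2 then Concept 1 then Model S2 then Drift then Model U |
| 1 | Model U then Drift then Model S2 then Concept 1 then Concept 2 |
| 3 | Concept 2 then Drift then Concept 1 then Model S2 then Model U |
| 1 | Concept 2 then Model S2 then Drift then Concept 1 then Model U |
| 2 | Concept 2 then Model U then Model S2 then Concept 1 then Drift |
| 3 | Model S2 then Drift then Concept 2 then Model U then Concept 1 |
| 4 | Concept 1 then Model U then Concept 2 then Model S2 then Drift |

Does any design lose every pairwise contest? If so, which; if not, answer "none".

Pairwise majorities:
Drift vs Model S2: Model S2, 17–4.
Drift–Model U: Drift 14–7.
Drift vs Concept 2: Drift is ranked higher on 1+3 = 4 ballots, Concept 2 on 17. Concept 2 wins 17–4.
Drift vs Concept 1: Concept 1, 13–8.
Model S2 vs Model U: Model S2, 14–7.
Model S2 vs Concept 2: Model S2 is ranked higher on 1+3 = 4 ballots, Concept 2 on 17. Concept 2 wins 17–4.
Model S2 vs Concept 1: 1+1+2+3 = 7 for Model S2, 14 for Concept 1 — Concept 1 by 14–7.
Model U vs Concept 2: Concept 2, 16–5.
Model U vs Concept 1: 6 to 15, Concept 1.
Concept 2–Concept 1: Concept 2 16–5.
Model U is beaten in every head-to-head and is the Condorcet loser.

Model U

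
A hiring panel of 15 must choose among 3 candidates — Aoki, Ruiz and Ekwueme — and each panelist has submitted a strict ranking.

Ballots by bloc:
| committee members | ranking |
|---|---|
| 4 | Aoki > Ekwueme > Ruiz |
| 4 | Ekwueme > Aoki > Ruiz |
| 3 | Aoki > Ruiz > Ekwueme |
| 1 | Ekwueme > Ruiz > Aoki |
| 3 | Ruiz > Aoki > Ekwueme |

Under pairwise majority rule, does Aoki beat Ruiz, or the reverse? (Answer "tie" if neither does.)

Ballots ranking Aoki above Ruiz: 4 + 4 + 3 = 11.
Ballots ranking Ruiz above Aoki: 15 − 11 = 4.
Aoki wins the head-to-head 11–4.

Aoki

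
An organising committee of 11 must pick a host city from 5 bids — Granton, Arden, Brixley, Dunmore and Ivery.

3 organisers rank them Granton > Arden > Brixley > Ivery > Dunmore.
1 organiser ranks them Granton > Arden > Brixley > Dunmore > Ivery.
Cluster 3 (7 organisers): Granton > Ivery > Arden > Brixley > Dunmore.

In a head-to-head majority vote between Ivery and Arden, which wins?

Ballots ranking Ivery above Arden: 7.
Ballots ranking Arden above Ivery: 11 − 7 = 4.
Ivery wins the head-to-head 7–4.

Ivery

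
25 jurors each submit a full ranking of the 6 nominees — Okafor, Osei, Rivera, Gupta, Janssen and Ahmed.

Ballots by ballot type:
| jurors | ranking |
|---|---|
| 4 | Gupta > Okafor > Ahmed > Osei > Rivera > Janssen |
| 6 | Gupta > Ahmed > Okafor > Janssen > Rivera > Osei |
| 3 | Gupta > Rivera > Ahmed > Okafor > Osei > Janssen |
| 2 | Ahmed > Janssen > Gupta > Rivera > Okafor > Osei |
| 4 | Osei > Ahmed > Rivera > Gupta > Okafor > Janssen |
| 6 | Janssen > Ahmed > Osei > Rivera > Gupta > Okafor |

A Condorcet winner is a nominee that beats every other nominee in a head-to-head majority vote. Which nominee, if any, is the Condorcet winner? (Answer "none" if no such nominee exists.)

Pairwise majorities:
Okafor vs Osei: 15 to 10, Okafor.
Okafor vs Rivera: 4+6 = 10 for Okafor, 15 for Rivera — Rivera by 15–10.
Okafor vs Gupta: Okafor is ranked higher on 0 ballots, Gupta on 25. Gupta wins 25–0.
Okafor vs Janssen: Okafor preferred on 4+6+3+4 = 17 ballots; Okafor wins 17–8.
Okafor vs Ahmed: Okafor preferred on 4 ballots; Ahmed wins 21–4.
Osei vs Rivera: 4+4+6 = 14 for Osei, 11 for Rivera — Osei by 14–11.
Osei vs Gupta: 4+6 = 10 for Osei, 15 for Gupta — Gupta by 15–10.
Osei vs Janssen: Osei is ranked higher on 4+3+4 = 11 ballots, Janssen on 14. Janssen wins 14–11.
Osei vs Ahmed: Osei preferred on 4 ballots; Ahmed wins 21–4.
Rivera vs Gupta: 4+6 = 10 for Rivera, 15 for Gupta — Gupta by 15–10.
Rivera vs Janssen: 11 to 14, Janssen.
Rivera vs Ahmed: Rivera preferred on 3 ballots; Ahmed wins 22–3.
Gupta vs Janssen: 4+6+3+4 = 17 for Gupta, 8 for Janssen — Gupta by 17–8.
Gupta vs Ahmed: Gupta preferred on 4+6+3 = 13 ballots; Gupta wins 13–12.
Janssen vs Ahmed: Janssen is ranked higher on 6 ballots, Ahmed on 19. Ahmed wins 19–6.
Only Gupta has no losses; Gupta is the Condorcet winner.

Gupta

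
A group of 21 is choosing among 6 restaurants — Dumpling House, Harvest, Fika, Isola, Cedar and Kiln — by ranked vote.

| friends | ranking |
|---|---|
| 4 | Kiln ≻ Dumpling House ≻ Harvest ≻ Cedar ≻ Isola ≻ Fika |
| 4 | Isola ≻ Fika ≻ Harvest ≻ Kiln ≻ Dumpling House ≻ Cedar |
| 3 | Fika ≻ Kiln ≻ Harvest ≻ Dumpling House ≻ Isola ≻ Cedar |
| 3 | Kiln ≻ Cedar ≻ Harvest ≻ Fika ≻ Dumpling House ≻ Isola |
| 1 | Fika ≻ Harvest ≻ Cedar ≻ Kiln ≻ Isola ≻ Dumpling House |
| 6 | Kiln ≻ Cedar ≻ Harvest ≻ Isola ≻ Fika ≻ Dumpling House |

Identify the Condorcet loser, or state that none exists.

Pairwise majorities:
Dumpling House vs Harvest: Harvest wins 17–4.
Dumpling House–Fika: Fika 17–4.
Dumpling House vs Isola: Dumpling House preferred on 4+3+3 = 10 ballots; Isola wins 11–10.
Dumpling House vs Cedar: 11 to 10, Dumpling House.
Dumpling House vs Kiln: 0 to 21, Kiln.
Harvest vs Fika: 4+3+6 = 13 for Harvest, 8 for Fika — Harvest by 13–8.
Harvest vs Isola: 17 to 4, Harvest.
Harvest vs Cedar: Harvest wins 12–9.
Harvest–Kiln: Kiln 16–5.
Fika vs Isola: 3+3+1 = 7 for Fika, 14 for Isola — Isola by 14–7.
Fika vs Cedar: Cedar, 13–8.
Fika–Kiln: Kiln 13–8.
Isola vs Cedar: Cedar wins 14–7.
Isola vs Kiln: 4 for Isola, 17 for Kiln — Kiln by 17–4.
Cedar vs Kiln: Kiln, 20–1.
No restaurant is winless: Dumpling House beats Cedar; Harvest beats Dumpling House; Fika beats Dumpling House; Isola beats Dumpling House; Cedar beats Fika; Kiln beats Dumpling House. There is no Condorcet loser.

none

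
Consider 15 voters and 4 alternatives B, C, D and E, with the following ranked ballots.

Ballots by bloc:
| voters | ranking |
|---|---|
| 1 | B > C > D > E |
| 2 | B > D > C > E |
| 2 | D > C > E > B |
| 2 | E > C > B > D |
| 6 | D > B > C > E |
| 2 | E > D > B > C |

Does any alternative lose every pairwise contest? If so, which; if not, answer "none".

E

Head-to-head results (15 voters):
B vs C: 11 to 4, B.
B vs D: D, 10–5.
B vs E: B, 9–6.
C–D: D 12–3.
C vs E: 1+2+2+6 = 11 for C, 4 for E — C by 11–4.
D vs E: 1+2+2+6 = 11 for D, 4 for E — D by 11–4.
E loses to every other alternative — it is the Condorcet loser.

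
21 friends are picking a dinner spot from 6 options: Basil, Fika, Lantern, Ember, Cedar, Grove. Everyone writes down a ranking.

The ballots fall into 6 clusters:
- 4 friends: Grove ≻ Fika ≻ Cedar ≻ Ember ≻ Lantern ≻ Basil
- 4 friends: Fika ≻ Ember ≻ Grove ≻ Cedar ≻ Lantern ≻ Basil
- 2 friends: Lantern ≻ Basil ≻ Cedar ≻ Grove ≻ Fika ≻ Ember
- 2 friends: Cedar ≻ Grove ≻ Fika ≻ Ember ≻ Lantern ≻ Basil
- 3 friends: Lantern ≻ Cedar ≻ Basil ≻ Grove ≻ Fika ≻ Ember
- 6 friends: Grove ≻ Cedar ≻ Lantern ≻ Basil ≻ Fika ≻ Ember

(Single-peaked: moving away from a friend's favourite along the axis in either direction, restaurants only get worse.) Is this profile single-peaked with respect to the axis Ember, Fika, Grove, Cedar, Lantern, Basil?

yes

Axis positions: Ember=1, Fika=2, Grove=3, Cedar=4, Lantern=5, Basil=6.
Cluster 1 (peak Grove at position 3): ranking walks positions 3-2-4-1-5-6, expanding outward from the peak — single-peaked.
Cluster 2 (peak Fika at position 2): ranking walks positions 2-1-3-4-5-6, expanding outward from the peak — single-peaked.
Cluster 3 (peak Lantern at position 5): ranking walks positions 5-6-4-3-2-1, expanding outward from the peak — single-peaked.
Cluster 4 (peak Cedar at position 4): ranking walks positions 4-3-2-1-5-6, expanding outward from the peak — single-peaked.
Cluster 5 (peak Lantern at position 5): ranking walks positions 5-4-6-3-2-1, expanding outward from the peak — single-peaked.
Cluster 6 (peak Grove at position 3): ranking walks positions 3-4-5-6-2-1, expanding outward from the peak — single-peaked.
Every ranking is single-peaked on this axis.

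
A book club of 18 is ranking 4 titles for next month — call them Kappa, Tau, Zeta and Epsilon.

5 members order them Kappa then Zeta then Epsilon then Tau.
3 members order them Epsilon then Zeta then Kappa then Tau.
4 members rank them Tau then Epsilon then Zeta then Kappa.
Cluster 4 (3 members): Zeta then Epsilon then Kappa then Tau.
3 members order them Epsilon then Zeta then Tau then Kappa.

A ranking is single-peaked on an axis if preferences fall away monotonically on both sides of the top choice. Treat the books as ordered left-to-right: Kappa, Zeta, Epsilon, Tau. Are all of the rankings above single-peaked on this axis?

Axis positions: Kappa=1, Zeta=2, Epsilon=3, Tau=4.
Cluster 1 (peak Kappa at position 1): ranking walks positions 1-2-3-4, expanding outward from the peak — single-peaked.
Cluster 2 (peak Epsilon at position 3): ranking walks positions 3-2-1-4, expanding outward from the peak — single-peaked.
Cluster 3 (peak Tau at position 4): ranking walks positions 4-3-2-1, expanding outward from the peak — single-peaked.
Cluster 4 (peak Zeta at position 2): ranking walks positions 2-3-1-4, expanding outward from the peak — single-peaked.
Cluster 5 (peak Epsilon at position 3): ranking walks positions 3-2-4-1, expanding outward from the peak — single-peaked.
Every ranking is single-peaked on this axis.

yes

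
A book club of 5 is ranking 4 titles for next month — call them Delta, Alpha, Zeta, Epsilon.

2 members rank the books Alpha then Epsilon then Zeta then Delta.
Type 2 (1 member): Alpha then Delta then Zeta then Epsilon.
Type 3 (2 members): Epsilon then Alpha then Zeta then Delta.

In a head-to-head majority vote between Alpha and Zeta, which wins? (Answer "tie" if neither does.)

Ballots ranking Alpha above Zeta: 2 + 1 + 2 = 5.
Ballots ranking Zeta above Alpha: 5 − 5 = 0.
Alpha wins the head-to-head 5–0.

Alpha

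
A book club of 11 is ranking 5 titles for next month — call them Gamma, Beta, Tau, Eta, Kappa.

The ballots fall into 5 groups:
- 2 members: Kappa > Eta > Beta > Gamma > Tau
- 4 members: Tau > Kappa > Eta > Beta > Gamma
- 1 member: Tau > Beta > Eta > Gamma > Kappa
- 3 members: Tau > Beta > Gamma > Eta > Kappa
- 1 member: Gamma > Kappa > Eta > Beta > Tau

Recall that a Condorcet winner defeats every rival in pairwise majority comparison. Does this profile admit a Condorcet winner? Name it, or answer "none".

Tau

Pairwise majorities:
Gamma vs Beta: Gamma is ranked higher on 1 ballot, Beta on 10. Beta wins 10–1.
Gamma vs Tau: 2+1 = 3 for Gamma, 8 for Tau — Tau by 8–3.
Gamma vs Eta: Gamma is ranked higher on 3+1 = 4 ballots, Eta on 7. Eta wins 7–4.
Gamma vs Kappa: Gamma is ranked higher on 1+3+1 = 5 ballots, Kappa on 6. Kappa wins 6–5.
Beta vs Tau: Tau wins 8–3.
Beta–Eta: Eta 7–4.
Beta vs Kappa: 1+3 = 4 for Beta, 7 for Kappa — Kappa by 7–4.
Tau vs Eta: Tau, 8–3.
Tau–Kappa: Tau 8–3.
Eta vs Kappa: Kappa, 7–4.
Tau wins every pairwise contest, so Tau is the Condorcet winner.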